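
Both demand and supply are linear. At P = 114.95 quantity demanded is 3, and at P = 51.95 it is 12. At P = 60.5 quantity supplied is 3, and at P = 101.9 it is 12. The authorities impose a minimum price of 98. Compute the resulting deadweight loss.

29.95

Demand slope = (51.95 − 114.95)/(12 − 3) = −7, so P = 135.95 − 7Q.
Supply slope = (101.9 − 60.5)/(12 − 3) = 4.6, so P = 46.7 + 4.6Q.
Competitive equilibrium: 135.95 − 7Q = 46.7 + 4.6Q → Q* = 7.694, P* = 82.0922.
At the floor P = 98, quantity demanded = (135.95 − 98)/7 = 5.4214.
Sellers' marginal cost at Q' = 5.4214: 46.7 + 4.6·5.4214 = 71.6384.
ΔQ = 7.694 − 5.4214 = 2.2726; wedge = 98 − 71.6384 = 26.3616.
Deadweight loss = ½ × 2.2726 × 26.3616 = 29.95.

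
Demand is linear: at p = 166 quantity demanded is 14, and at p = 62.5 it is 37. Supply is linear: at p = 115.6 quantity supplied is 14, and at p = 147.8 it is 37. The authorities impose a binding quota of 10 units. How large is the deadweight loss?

464.07

Demand slope = (62.5 − 166)/(37 − 14) = −4.5, so p = 229 − 4.5q.
Supply slope = (147.8 − 115.6)/(37 − 14) = 1.4, so p = 96 + 1.4q.
Competitive equilibrium: 229 − 4.5q = 96 + 1.4q → q* = 22.5424, p* = 127.5593.
At q = 10: demand price = 229 − 4.5·10 = 184; supply price = 96 + 1.4·10 = 110.
Δq = 22.5424 − 10 = 12.5424; wedge = 184 − 110 = 74.
The triangle = ½ × 12.5424 × 74 = 464.07.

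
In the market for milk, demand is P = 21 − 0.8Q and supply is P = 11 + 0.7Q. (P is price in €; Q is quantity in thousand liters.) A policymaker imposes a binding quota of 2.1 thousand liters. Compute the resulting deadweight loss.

Competitive equilibrium: 21 − 0.8Q = 11 + 0.7Q → Q* = 6.6667, P* = 15.6667.
At Q = 2.1: demand price = 21 − 0.8·2.1 = 19.32; supply price = 11 + 0.7·2.1 = 12.47.
ΔQ = 6.6667 − 2.1 = 4.5667; wedge = 19.32 − 12.47 = 6.85.
Deadweight loss = ½ × 4.5667 × 6.85 = €15.64 thousand.

€15.64 thousand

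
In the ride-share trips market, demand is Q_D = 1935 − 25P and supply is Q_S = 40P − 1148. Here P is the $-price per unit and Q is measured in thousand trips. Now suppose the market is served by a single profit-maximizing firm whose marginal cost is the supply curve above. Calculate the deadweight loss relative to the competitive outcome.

$2647.62 thousand

In inverse form: demand P = 77.4 − 0.04Q, supply P = 28.7 + 0.025Q.
Competitive equilibrium: 77.4 − 0.04Q = 28.7 + 0.025Q → Q* = 749.23077, P* = 47.43077.
Marginal revenue: MR = 77.4 − 0.08Q. Set MR = MC: 77.4 − 0.08Q = 28.7 + 0.025Q → Q_m = 463.80952.
Price P_m = 77.4 − 0.04·463.80952 = 58.84762; MC(Q_m) = 28.7 + 0.025·463.80952 = 40.29524.
Competitive Q* = 749.23077, so ΔQ = 285.42125; wedge = 58.84762 − 40.29524 = 18.55238.
Welfare loss = ½ × 285.42125 × 18.55238 = $2647.62 thousand.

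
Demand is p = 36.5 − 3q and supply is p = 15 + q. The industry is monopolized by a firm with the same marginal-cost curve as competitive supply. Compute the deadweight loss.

Competitive equilibrium: 36.5 − 3q = 15 + q → q* = 5.375, p* = 20.375.
Marginal revenue: MR = 36.5 − 6q. Set MR = MC: 36.5 − 6q = 15 + q → q_m = 3.0714.
Price p_m = 36.5 − 3·3.0714 = 27.2858; MC(q_m) = 15 + 1·3.0714 = 18.0714.
Competitive q* = 5.375, so Δq = 2.3036; wedge = 27.2858 − 18.0714 = 9.2144.
The triangle = ½ × 2.3036 × 9.2144 = 10.61.

10.61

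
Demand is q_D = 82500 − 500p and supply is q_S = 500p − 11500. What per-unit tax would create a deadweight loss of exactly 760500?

78

In inverse form: demand p = 165 − 0.002q, supply p = 23 + 0.002q.
Competitive equilibrium: 165 − 0.002q = 23 + 0.002q → q* = 35500, p* = 94.
A tax t gives Δq = t/0.004 and wedge t, so DWL = t²/0.008.
t²/0.008 = 760500 → t² = 6084 → t = 78.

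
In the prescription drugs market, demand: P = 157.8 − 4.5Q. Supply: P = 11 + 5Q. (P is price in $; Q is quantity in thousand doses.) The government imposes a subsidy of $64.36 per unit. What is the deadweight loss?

$218.01 thousand

Competitive equilibrium: 157.8 − 4.5Q = 11 + 5Q → Q* = 15.4526, P* = 88.2632.
The subsidy lowers effective supply by 64.36: P = 5Q − 53.36.
New quantity: 157.8 − 4.5Q = 5Q − 53.36 → Q' = 22.2274.
Overproduction ΔQ = 22.2274 − 15.4526 = 6.7748; wedge = subsidy = 64.36.
DWL = ½ × 6.7748 × 64.36 = $218.01 thousand.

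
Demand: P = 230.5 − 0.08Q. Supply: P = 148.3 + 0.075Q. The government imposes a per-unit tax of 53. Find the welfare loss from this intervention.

Competitive equilibrium: 230.5 − 0.08Q = 148.3 + 0.075Q → Q* = 530.3226, P* = 188.0742.
With the tax, the buyer price exceeds the seller price by 53: (230.5 − 0.08Q) − (148.3 + 0.075Q) = 53 → Q' = 188.3871.
ΔQ = 530.3226 − 188.3871 = 341.9355; the wedge equals the tax, 53.
The triangle = ½ × 341.9355 × 53 = 9061.29.

9061.29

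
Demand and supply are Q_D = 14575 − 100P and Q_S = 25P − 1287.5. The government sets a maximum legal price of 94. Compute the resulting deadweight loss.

In inverse form: demand P = 145.75 − 0.01Q, supply P = 51.5 + 0.04Q.
Competitive equilibrium: 145.75 − 0.01Q = 51.5 + 0.04Q → Q* = 1885, P* = 126.9.
At the ceiling P = 94, quantity supplied = (94 − 51.5)/0.04 = 1062.5.
Willingness to pay at Q' = 1062.5: 145.75 − 0.01·1062.5 = 135.125.
ΔQ = 1885 − 1062.5 = 822.5; wedge = 135.125 − 94 = 41.125.
The triangle = ½ × 822.5 × 41.125 = 16912.66.

16912.66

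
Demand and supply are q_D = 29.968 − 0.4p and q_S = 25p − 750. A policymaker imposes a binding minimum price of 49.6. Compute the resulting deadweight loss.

In inverse form: demand p = 74.92 − 2.5q, supply p = 30 + 0.04q.
Competitive equilibrium: 74.92 − 2.5q = 30 + 0.04q → q* = 17.685, p* = 30.7074.
At the floor p = 49.6, quantity demanded = (74.92 − 49.6)/2.5 = 10.128.
Sellers' marginal cost at q' = 10.128: 30 + 0.04·10.128 = 30.4051.
Δq = 17.685 − 10.128 = 7.557; wedge = 49.6 − 30.4051 = 19.1949.
Welfare loss = ½ × 7.557 × 19.1949 = 72.53.

72.53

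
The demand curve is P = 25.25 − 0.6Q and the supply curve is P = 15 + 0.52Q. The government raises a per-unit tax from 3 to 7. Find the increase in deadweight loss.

Competitive equilibrium: 25.25 − 0.6Q = 15 + 0.52Q → Q* = 9.1518, P* = 19.7589.
For a per-unit tax t: ΔQ = t/1.12, so DWL = ½·t·(t/1.12) = t²/2.24.
At t = 3: DWL = 4.018. At t = 7: DWL = 21.875.
Increase = 21.875 − 4.018 = 17.86.

17.86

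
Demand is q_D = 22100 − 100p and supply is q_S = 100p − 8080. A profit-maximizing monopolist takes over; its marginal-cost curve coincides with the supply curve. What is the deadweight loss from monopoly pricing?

54600.11

In inverse form: demand p = 221 − 0.01q, supply p = 80.8 + 0.01q.
Competitive equilibrium: 221 − 0.01q = 80.8 + 0.01q → q* = 7010, p* = 150.9.
Marginal revenue: MR = 221 − 0.02q. Set MR = MC: 221 − 0.02q = 80.8 + 0.01q → q_m = 4673.333333.
Price p_m = 221 − 0.01·4673.333333 = 174.266667; MC(q_m) = 80.8 + 0.01·4673.333333 = 127.533333.
Competitive q* = 7010, so Δq = 2336.666667; wedge = 174.266667 − 127.533333 = 46.733334.
The triangle = ½ × 2336.666667 × 46.733334 = 54600.11.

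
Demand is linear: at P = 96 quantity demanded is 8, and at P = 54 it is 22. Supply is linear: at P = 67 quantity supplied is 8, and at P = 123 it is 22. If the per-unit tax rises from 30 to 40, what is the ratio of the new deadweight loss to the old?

Demand slope = (54 − 96)/(22 − 8) = −3, so P = 120 − 3Q.
Supply slope = (123 − 67)/(22 − 8) = 4, so P = 35 + 4Q.
Competitive equilibrium: 120 − 3Q = 35 + 4Q → Q* = 12.1429, P* = 83.5714.
For a per-unit tax t: ΔQ = t/7, so DWL = ½·t·(t/7) = t²/14.
At t = 30: DWL = 64.286. At t = 40: DWL = 114.286.
Ratio = (40/30)² = 1.778.

1.778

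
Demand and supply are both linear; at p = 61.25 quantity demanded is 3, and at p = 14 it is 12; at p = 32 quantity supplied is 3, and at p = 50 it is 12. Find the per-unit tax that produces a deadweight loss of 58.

29

Demand slope = (14 − 61.25)/(12 − 3) = −5.25, so p = 77 − 5.25q.
Supply slope = (50 − 32)/(12 − 3) = 2, so p = 26 + 2q.
Competitive equilibrium: 77 − 5.25q = 26 + 2q → q* = 7.0345, p* = 40.069.
A tax t gives Δq = t/7.25 and wedge t, so DWL = t²/14.5.
t²/14.5 = 58 → t² = 841 → t = 29.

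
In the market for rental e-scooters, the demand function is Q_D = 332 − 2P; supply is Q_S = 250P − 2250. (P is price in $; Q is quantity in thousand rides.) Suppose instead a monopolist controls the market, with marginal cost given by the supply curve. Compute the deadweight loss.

$6064.73 thousand

In inverse form: demand P = 166 − 0.5Q, supply P = 9 + 0.004Q.
Competitive equilibrium: 166 − 0.5Q = 9 + 0.004Q → Q* = 311.5079, P* = 10.246.
Marginal revenue: MR = 166 − Q. Set MR = MC: 166 − Q = 9 + 0.004Q → Q_m = 156.3745.
Price P_m = 166 − 0.5·156.3745 = 87.8128; MC(Q_m) = 9 + 0.004·156.3745 = 9.6255.
Competitive Q* = 311.5079, so ΔQ = 155.1334; wedge = 87.8128 − 9.6255 = 78.1873.
Deadweight loss = ½ × 155.1334 × 78.1873 = $6064.73 thousand.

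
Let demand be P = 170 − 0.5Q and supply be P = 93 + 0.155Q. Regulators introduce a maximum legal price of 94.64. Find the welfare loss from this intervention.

Competitive equilibrium: 170 − 0.5Q = 93 + 0.155Q → Q* = 117.5573, P* = 111.2214.
At the ceiling P = 94.64, quantity supplied = (94.64 − 93)/0.155 = 10.5806.
Willingness to pay at Q' = 10.5806: 170 − 0.5·10.5806 = 164.7097.
ΔQ = 117.5573 − 10.5806 = 106.9767; wedge = 164.7097 − 94.64 = 70.0697.
Deadweight loss = ½ × 106.9767 × 70.0697 = 3747.91.

3747.91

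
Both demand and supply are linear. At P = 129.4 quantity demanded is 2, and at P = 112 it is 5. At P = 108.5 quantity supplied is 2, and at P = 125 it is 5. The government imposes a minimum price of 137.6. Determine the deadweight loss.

60.17

Demand slope = (112 − 129.4)/(5 − 2) = −5.8, so P = 141 − 5.8Q.
Supply slope = (125 − 108.5)/(5 − 2) = 5.5, so P = 97.5 + 5.5Q.
Competitive equilibrium: 141 − 5.8Q = 97.5 + 5.5Q → Q* = 3.8496, P* = 118.6726.
At the floor P = 137.6, quantity demanded = (141 − 137.6)/5.8 = 0.5862.
Sellers' marginal cost at Q' = 0.5862: 97.5 + 5.5·0.5862 = 100.7241.
ΔQ = 3.8496 − 0.5862 = 3.2634; wedge = 137.6 − 100.7241 = 36.8759.
DWL = ½ × 3.2634 × 36.8759 = 60.17.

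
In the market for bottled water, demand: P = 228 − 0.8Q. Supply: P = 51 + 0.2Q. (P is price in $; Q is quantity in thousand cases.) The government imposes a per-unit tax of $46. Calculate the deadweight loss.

Competitive equilibrium: 228 − 0.8Q = 51 + 0.2Q → Q* = 177, P* = 86.4.
With the tax, the buyer price exceeds the seller price by 46: (228 − 0.8Q) − (51 + 0.2Q) = 46 → Q' = 131.
ΔQ = 177 − 131 = 46; the wedge equals the tax, 46.
Deadweight loss = ½ × 46 × 46 = $1058 thousand.

$1058 thousand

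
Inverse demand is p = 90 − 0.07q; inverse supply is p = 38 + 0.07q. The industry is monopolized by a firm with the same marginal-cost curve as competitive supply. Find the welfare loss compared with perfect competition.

1073.02

Competitive equilibrium: 90 − 0.07q = 38 + 0.07q → q* = 371.4286, p* = 64.
Marginal revenue: MR = 90 − 0.14q. Set MR = MC: 90 − 0.14q = 38 + 0.07q → q_m = 247.619.
Price p_m = 90 − 0.07·247.619 = 72.6667; MC(q_m) = 38 + 0.07·247.619 = 55.3333.
Competitive q* = 371.4286, so Δq = 123.8096; wedge = 72.6667 − 55.3333 = 17.3334.
Welfare loss = ½ × 123.8096 × 17.3334 = 1073.02.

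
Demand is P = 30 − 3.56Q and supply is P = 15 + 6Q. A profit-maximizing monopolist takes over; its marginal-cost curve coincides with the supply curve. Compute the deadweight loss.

0.87

Competitive equilibrium: 30 − 3.56Q = 15 + 6Q → Q* = 1.569, P* = 24.4142.
Marginal revenue: MR = 30 − 7.12Q. Set MR = MC: 30 − 7.12Q = 15 + 6Q → Q_m = 1.1433.
Price P_m = 30 − 3.56·1.1433 = 25.9299; MC(Q_m) = 15 + 6·1.1433 = 21.8598.
Competitive Q* = 1.569, so ΔQ = 0.4257; wedge = 25.9299 − 21.8598 = 4.0701.
The triangle = ½ × 0.4257 × 4.0701 = 0.87.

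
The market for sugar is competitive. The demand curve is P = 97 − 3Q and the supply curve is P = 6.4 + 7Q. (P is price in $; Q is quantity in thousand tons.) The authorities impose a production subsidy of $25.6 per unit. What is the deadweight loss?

Competitive equilibrium: 97 − 3Q = 6.4 + 7Q → Q* = 9.06, P* = 69.82.
The subsidy lowers effective supply by 25.6: P = 7Q − 19.2.
New quantity: 97 − 3Q = 7Q − 19.2 → Q' = 11.62.
Overproduction ΔQ = 11.62 − 9.06 = 2.56; wedge = subsidy = 25.6.
Deadweight loss = ½ × 2.56 × 25.6 = $32.768 thousand.

$32.768 thousand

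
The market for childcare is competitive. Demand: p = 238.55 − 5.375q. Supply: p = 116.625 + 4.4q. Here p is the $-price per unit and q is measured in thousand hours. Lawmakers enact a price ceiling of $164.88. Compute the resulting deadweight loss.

$11.09 thousand

Competitive equilibrium: 238.55 − 5.375q = 116.625 + 4.4q → q* = 12.4731, p* = 171.5068.
At the ceiling p = 164.88, quantity supplied = (164.88 − 116.625)/4.4 = 10.967.
Willingness to pay at q' = 10.967: 238.55 − 5.375·10.967 = 179.6024.
Δq = 12.4731 − 10.967 = 1.5061; wedge = 179.6024 − 164.88 = 14.7224.
DWL = ½ × 1.5061 × 14.7224 = $11.09 thousand.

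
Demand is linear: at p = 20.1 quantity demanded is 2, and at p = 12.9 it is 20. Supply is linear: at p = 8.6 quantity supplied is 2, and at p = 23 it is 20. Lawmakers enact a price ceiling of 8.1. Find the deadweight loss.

62.53

Demand slope = (12.9 − 20.1)/(20 − 2) = −0.4, so p = 20.9 − 0.4q.
Supply slope = (23 − 8.6)/(20 − 2) = 0.8, so p = 7 + 0.8q.
Competitive equilibrium: 20.9 − 0.4q = 7 + 0.8q → q* = 11.5833, p* = 16.2667.
At the ceiling p = 8.1, quantity supplied = (8.1 − 7)/0.8 = 1.375.
Willingness to pay at q' = 1.375: 20.9 − 0.4·1.375 = 20.35.
Δq = 11.5833 − 1.375 = 10.2083; wedge = 20.35 − 8.1 = 12.25.
Welfare loss = ½ × 10.2083 × 12.25 = 62.53.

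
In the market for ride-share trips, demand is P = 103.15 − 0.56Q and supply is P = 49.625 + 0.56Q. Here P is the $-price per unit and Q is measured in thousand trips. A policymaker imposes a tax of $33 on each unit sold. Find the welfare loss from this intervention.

$486.16 thousand

Competitive equilibrium: 103.15 − 0.56Q = 49.625 + 0.56Q → Q* = 47.7902, P* = 76.3875.
With the tax, the buyer price exceeds the seller price by 33: (103.15 − 0.56Q) − (49.625 + 0.56Q) = 33 → Q' = 18.3259.
ΔQ = 47.7902 − 18.3259 = 29.4643; the wedge equals the tax, 33.
The triangle = ½ × 29.4643 × 33 = $486.16 thousand.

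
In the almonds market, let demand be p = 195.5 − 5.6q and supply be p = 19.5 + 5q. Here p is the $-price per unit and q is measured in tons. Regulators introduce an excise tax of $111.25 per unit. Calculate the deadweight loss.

$583.80

Competitive equilibrium: 195.5 − 5.6q = 19.5 + 5q → q* = 16.6038, p* = 102.5189.
With the tax, the buyer price exceeds the seller price by 111.25: (195.5 − 5.6q) − (19.5 + 5q) = 111.25 → q' = 6.1085.
Δq = 16.6038 − 6.1085 = 10.4953; the wedge equals the tax, 111.25.
Deadweight loss = ½ × 10.4953 × 111.25 = $583.80.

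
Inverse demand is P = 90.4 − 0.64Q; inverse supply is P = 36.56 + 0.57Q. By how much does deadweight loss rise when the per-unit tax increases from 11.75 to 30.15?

Competitive equilibrium: 90.4 − 0.64Q = 36.56 + 0.57Q → Q* = 44.4959, P* = 61.9226.
For a per-unit tax t: ΔQ = t/1.21, so DWL = ½·t·(t/1.21) = t²/2.42.
At t = 11.75: DWL = 57.051. At t = 30.15: DWL = 375.629.
Increase = 375.629 − 57.051 = 318.58.

318.58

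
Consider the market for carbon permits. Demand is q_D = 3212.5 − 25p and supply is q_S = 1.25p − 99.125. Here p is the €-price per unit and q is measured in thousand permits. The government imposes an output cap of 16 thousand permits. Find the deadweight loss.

€761.18 thousand

In inverse form: demand p = 128.5 − 0.04q, supply p = 79.3 + 0.8q.
Competitive equilibrium: 128.5 − 0.04q = 79.3 + 0.8q → q* = 58.5714, p* = 126.1571.
At q = 16: demand price = 128.5 − 0.04·16 = 127.86; supply price = 79.3 + 0.8·16 = 92.1.
Δq = 58.5714 − 16 = 42.5714; wedge = 127.86 − 92.1 = 35.76.
Deadweight loss = ½ × 42.5714 × 35.76 = €761.18 thousand.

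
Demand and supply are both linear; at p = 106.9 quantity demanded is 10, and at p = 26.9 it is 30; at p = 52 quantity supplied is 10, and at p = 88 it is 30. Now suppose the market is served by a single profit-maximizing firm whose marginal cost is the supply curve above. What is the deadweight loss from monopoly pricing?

183.06

Demand slope = (26.9 − 106.9)/(30 − 10) = −4, so p = 146.9 − 4q.
Supply slope = (88 − 52)/(30 − 10) = 1.8, so p = 34 + 1.8q.
Competitive equilibrium: 146.9 − 4q = 34 + 1.8q → q* = 19.4655, p* = 69.0379.
Marginal revenue: MR = 146.9 − 8q. Set MR = MC: 146.9 − 8q = 34 + 1.8q → q_m = 11.5204.
Price p_m = 146.9 − 4·11.5204 = 100.8184; MC(q_m) = 34 + 1.8·11.5204 = 54.7367.
Competitive q* = 19.4655, so Δq = 7.9451; wedge = 100.8184 − 54.7367 = 46.0817.
Welfare loss = ½ × 7.9451 × 46.0817 = 183.06.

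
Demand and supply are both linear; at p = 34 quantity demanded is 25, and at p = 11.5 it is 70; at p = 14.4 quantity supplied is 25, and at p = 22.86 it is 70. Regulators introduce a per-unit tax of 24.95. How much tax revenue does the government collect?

Demand slope = (11.5 − 34)/(70 − 25) = −0.5, so p = 46.5 − 0.5q.
Supply slope = (22.86 − 14.4)/(70 − 25) = 0.188, so p = 9.7 + 0.188q.
Competitive equilibrium: 46.5 − 0.5q = 9.7 + 0.188q → q* = 53.4884, p* = 19.7558.
With the tax, the buyer price exceeds the seller price by 24.95: (46.5 − 0.5q) − (9.7 + 0.188q) = 24.95 → q' = 17.2238.
Tax revenue = 24.95 × 17.2238 = 429.73.

429.73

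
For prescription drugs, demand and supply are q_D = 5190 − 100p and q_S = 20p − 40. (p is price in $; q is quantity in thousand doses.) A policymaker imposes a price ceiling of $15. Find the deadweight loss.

In inverse form: demand p = 51.9 − 0.01q, supply p = 2 + 0.05q.
Competitive equilibrium: 51.9 − 0.01q = 2 + 0.05q → q* = 831.6667, p* = 43.5833.
At the ceiling p = 15, quantity supplied = (15 − 2)/0.05 = 260.
Willingness to pay at q' = 260: 51.9 − 0.01·260 = 49.3.
Δq = 831.6667 − 260 = 571.6667; wedge = 49.3 − 15 = 34.3.
Deadweight loss = ½ × 571.6667 × 34.3 = $9804.08 thousand.

$9804.08 thousand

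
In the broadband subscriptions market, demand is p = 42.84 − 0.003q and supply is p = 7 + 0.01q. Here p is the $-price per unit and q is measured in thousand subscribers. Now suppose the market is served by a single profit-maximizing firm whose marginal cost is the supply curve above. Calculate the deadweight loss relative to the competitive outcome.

$1736.86 thousand

Competitive equilibrium: 42.84 − 0.003q = 7 + 0.01q → q* = 2756.9231, p* = 34.5692.
Marginal revenue: MR = 42.84 − 0.006q. Set MR = MC: 42.84 − 0.006q = 7 + 0.01q → q_m = 2240.
Price p_m = 42.84 − 0.003·2240 = 36.12; MC(q_m) = 7 + 0.01·2240 = 29.4.
Competitive q* = 2756.9231, so Δq = 516.9231; wedge = 36.12 − 29.4 = 6.72.
Welfare loss = ½ × 516.9231 × 6.72 = $1736.86 thousand.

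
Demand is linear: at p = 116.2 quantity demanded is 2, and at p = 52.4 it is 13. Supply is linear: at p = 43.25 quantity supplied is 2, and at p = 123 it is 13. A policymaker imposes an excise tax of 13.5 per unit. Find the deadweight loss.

6.98

Demand slope = (52.4 − 116.2)/(13 − 2) = −5.8, so p = 127.8 − 5.8q.
Supply slope = (123 − 43.25)/(13 − 2) = 7.25, so p = 28.75 + 7.25q.
Competitive equilibrium: 127.8 − 5.8q = 28.75 + 7.25q → q* = 7.59, p* = 83.7778.
With the tax, the buyer price exceeds the seller price by 13.5: (127.8 − 5.8q) − (28.75 + 7.25q) = 13.5 → q' = 6.5556.
Δq = 7.59 − 6.5556 = 1.0344; the wedge equals the tax, 13.5.
Deadweight loss = ½ × 1.0344 × 13.5 = 6.98.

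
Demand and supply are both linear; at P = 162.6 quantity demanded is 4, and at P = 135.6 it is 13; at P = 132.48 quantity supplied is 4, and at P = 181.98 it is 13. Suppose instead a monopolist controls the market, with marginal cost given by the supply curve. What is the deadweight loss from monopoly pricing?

Demand slope = (135.6 − 162.6)/(13 − 4) = −3, so P = 174.6 − 3Q.
Supply slope = (181.98 − 132.48)/(13 − 4) = 5.5, so P = 110.48 + 5.5Q.
Competitive equilibrium: 174.6 − 3Q = 110.48 + 5.5Q → Q* = 7.5435, P* = 151.9694.
Marginal revenue: MR = 174.6 − 6Q. Set MR = MC: 174.6 − 6Q = 110.48 + 5.5Q → Q_m = 5.5757.
Price P_m = 174.6 − 3·5.5757 = 157.8729; MC(Q_m) = 110.48 + 5.5·5.5757 = 141.1464.
Competitive Q* = 7.5435, so ΔQ = 1.9678; wedge = 157.8729 − 141.1464 = 16.7265.
DWL = ½ × 1.9678 × 16.7265 = 16.46.

16.46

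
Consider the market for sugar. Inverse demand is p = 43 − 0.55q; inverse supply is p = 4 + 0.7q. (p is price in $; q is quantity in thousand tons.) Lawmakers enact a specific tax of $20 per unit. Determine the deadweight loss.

$160 thousand

Competitive equilibrium: 43 − 0.55q = 4 + 0.7q → q* = 31.2, p* = 25.84.
With the tax, the buyer price exceeds the seller price by 20: (43 − 0.55q) − (4 + 0.7q) = 20 → q' = 15.2.
Δq = 31.2 − 15.2 = 16; the wedge equals the tax, 20.
DWL = ½ × 16 × 20 = $160 thousand.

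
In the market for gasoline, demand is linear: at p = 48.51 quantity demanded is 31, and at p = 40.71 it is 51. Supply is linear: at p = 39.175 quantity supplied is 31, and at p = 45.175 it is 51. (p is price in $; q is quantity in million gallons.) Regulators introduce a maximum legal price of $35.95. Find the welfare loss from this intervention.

$203.37 million

Demand slope = (40.71 − 48.51)/(51 − 31) = −0.39, so p = 60.6 − 0.39q.
Supply slope = (45.175 − 39.175)/(51 − 31) = 0.3, so p = 29.875 + 0.3q.
Competitive equilibrium: 60.6 − 0.39q = 29.875 + 0.3q → q* = 44.529, p* = 43.2337.
At the ceiling p = 35.95, quantity supplied = (35.95 − 29.875)/0.3 = 20.25.
Willingness to pay at q' = 20.25: 60.6 − 0.39·20.25 = 52.7025.
Δq = 44.529 − 20.25 = 24.279; wedge = 52.7025 − 35.95 = 16.7525.
The triangle = ½ × 24.279 × 16.7525 = $203.37 million.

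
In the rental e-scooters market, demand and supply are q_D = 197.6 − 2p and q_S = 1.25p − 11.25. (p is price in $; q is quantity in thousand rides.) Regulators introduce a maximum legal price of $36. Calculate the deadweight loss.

In inverse form: demand p = 98.8 − 0.5q, supply p = 9 + 0.8q.
Competitive equilibrium: 98.8 − 0.5q = 9 + 0.8q → q* = 69.0769, p* = 64.2615.
At the ceiling p = 36, quantity supplied = (36 − 9)/0.8 = 33.75.
Willingness to pay at q' = 33.75: 98.8 − 0.5·33.75 = 81.925.
Δq = 69.0769 − 33.75 = 35.3269; wedge = 81.925 − 36 = 45.925.
Deadweight loss = ½ × 35.3269 × 45.925 = $811.19 thousand.

$811.19 thousand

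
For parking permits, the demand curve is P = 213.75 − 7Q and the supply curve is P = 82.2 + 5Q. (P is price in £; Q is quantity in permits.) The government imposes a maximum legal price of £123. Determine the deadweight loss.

£47.12

Competitive equilibrium: 213.75 − 7Q = 82.2 + 5Q → Q* = 10.9625, P* = 137.0125.
At the ceiling P = 123, quantity supplied = (123 − 82.2)/5 = 8.16.
Willingness to pay at Q' = 8.16: 213.75 − 7·8.16 = 156.63.
ΔQ = 10.9625 − 8.16 = 2.8025; wedge = 156.63 − 123 = 33.63.
Welfare loss = ½ × 2.8025 × 33.63 = £47.12.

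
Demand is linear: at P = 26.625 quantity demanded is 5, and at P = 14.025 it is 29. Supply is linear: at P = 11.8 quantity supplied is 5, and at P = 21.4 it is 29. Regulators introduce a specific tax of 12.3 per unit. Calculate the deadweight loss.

81.78

Demand slope = (14.025 − 26.625)/(29 − 5) = −0.525, so P = 29.25 − 0.525Q.
Supply slope = (21.4 − 11.8)/(29 − 5) = 0.4, so P = 9.8 + 0.4Q.
Competitive equilibrium: 29.25 − 0.525Q = 9.8 + 0.4Q → Q* = 21.027, P* = 18.2108.
With the tax, the buyer price exceeds the seller price by 12.3: (29.25 − 0.525Q) − (9.8 + 0.4Q) = 12.3 → Q' = 7.7297.
ΔQ = 21.027 − 7.7297 = 13.2973; the wedge equals the tax, 12.3.
DWL = ½ × 13.2973 × 12.3 = 81.78.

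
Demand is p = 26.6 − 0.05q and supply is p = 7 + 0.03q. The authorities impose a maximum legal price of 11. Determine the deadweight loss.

498.78

Competitive equilibrium: 26.6 − 0.05q = 7 + 0.03q → q* = 245, p* = 14.35.
At the ceiling p = 11, quantity supplied = (11 − 7)/0.03 = 133.3333.
Willingness to pay at q' = 133.3333: 26.6 − 0.05·133.3333 = 19.9333.
Δq = 245 − 133.3333 = 111.6667; wedge = 19.9333 − 11 = 8.9333.
The triangle = ½ × 111.6667 × 8.9333 = 498.78.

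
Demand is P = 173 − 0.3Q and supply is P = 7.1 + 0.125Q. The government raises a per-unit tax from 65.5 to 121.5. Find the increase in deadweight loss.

12320

Competitive equilibrium: 173 − 0.3Q = 7.1 + 0.125Q → Q* = 390.3529, P* = 55.8941.
For a per-unit tax t: ΔQ = t/0.425, so DWL = ½·t·(t/0.425) = t²/0.85.
At t = 65.5: DWL = 5047.353. At t = 121.5: DWL = 17367.353.
Increase = 17367.353 − 5047.353 = 12320.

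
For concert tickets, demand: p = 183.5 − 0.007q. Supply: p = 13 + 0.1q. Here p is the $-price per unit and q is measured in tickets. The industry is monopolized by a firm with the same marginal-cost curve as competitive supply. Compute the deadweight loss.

$512.18

Competitive equilibrium: 183.5 − 0.007q = 13 + 0.1q → q* = 1593.4579, p* = 172.3458.
Marginal revenue: MR = 183.5 − 0.014q. Set MR = MC: 183.5 − 0.014q = 13 + 0.1q → q_m = 1495.614.
Price p_m = 183.5 − 0.007·1495.614 = 173.0307; MC(q_m) = 13 + 0.1·1495.614 = 162.5614.
Competitive q* = 1593.4579, so Δq = 97.8439; wedge = 173.0307 − 162.5614 = 10.4693.
DWL = ½ × 97.8439 × 10.4693 = $512.18.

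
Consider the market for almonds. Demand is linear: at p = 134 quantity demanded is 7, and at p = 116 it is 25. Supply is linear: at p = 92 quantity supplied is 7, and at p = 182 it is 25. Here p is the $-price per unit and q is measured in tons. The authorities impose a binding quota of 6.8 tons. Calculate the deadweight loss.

$155.52

Demand slope = (116 − 134)/(25 − 7) = −1, so p = 141 − q.
Supply slope = (182 − 92)/(25 − 7) = 5, so p = 57 + 5q.
Competitive equilibrium: 141 − q = 57 + 5q → q* = 14, p* = 127.
At q = 6.8: demand price = 141 − 1·6.8 = 134.2; supply price = 57 + 5·6.8 = 91.
Δq = 14 − 6.8 = 7.2; wedge = 134.2 − 91 = 43.2.
The triangle = ½ × 7.2 × 43.2 = $155.52.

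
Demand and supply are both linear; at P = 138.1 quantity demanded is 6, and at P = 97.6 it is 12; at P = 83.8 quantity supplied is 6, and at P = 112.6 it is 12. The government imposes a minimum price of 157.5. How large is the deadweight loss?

Demand slope = (97.6 − 138.1)/(12 − 6) = −6.75, so P = 178.6 − 6.75Q.
Supply slope = (112.6 − 83.8)/(12 − 6) = 4.8, so P = 55 + 4.8Q.
Competitive equilibrium: 178.6 − 6.75Q = 55 + 4.8Q → Q* = 10.7013, P* = 106.3662.
At the floor P = 157.5, quantity demanded = (178.6 − 157.5)/6.75 = 3.1259.
Sellers' marginal cost at Q' = 3.1259: 55 + 4.8·3.1259 = 70.0043.
ΔQ = 10.7013 − 3.1259 = 7.5754; wedge = 157.5 − 70.0043 = 87.4957.
DWL = ½ × 7.5754 × 87.4957 = 331.41.

331.41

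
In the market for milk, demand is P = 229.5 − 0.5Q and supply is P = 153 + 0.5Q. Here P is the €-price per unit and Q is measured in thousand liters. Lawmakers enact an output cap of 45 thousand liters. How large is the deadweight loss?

Competitive equilibrium: 229.5 − 0.5Q = 153 + 0.5Q → Q* = 76.5, P* = 191.25.
At Q = 45: demand price = 229.5 − 0.5·45 = 207; supply price = 153 + 0.5·45 = 175.5.
ΔQ = 76.5 − 45 = 31.5; wedge = 207 − 175.5 = 31.5.
DWL = ½ × 31.5 × 31.5 = €496.125 thousand.

€496.125 thousand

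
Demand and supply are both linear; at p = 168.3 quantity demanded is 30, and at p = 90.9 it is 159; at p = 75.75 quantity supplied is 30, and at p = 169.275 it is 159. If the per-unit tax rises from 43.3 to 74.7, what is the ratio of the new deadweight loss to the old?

Demand slope = (90.9 − 168.3)/(159 − 30) = −0.6, so p = 186.3 − 0.6q.
Supply slope = (169.275 − 75.75)/(159 − 30) = 0.725, so p = 54 + 0.725q.
Competitive equilibrium: 186.3 − 0.6q = 54 + 0.725q → q* = 99.8491, p* = 126.3906.
For a per-unit tax t: Δq = t/1.325, so DWL = ½·t·(t/1.325) = t²/2.65.
At t = 43.3: DWL = 707.506. At t = 74.7: DWL = 2105.694.
Ratio = (74.7/43.3)² = 2.976.

2.976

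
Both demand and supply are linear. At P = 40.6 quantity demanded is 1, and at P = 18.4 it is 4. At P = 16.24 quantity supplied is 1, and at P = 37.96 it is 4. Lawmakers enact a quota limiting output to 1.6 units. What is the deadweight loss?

8.29

Demand slope = (18.4 − 40.6)/(4 − 1) = −7.4, so P = 48 − 7.4Q.
Supply slope = (37.96 − 16.24)/(4 − 1) = 7.24, so P = 9 + 7.24Q.
Competitive equilibrium: 48 − 7.4Q = 9 + 7.24Q → Q* = 2.6639, P* = 28.2869.
At Q = 1.6: demand price = 48 − 7.4·1.6 = 36.16; supply price = 9 + 7.24·1.6 = 20.584.
ΔQ = 2.6639 − 1.6 = 1.0639; wedge = 36.16 − 20.584 = 15.576.
Welfare loss = ½ × 1.0639 × 15.576 = 8.29.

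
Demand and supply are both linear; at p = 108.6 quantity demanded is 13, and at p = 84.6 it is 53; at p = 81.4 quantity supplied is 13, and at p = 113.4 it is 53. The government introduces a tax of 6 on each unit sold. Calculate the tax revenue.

168.86

Demand slope = (84.6 − 108.6)/(53 − 13) = −0.6, so p = 116.4 − 0.6q.
Supply slope = (113.4 − 81.4)/(53 − 13) = 0.8, so p = 71 + 0.8q.
Competitive equilibrium: 116.4 − 0.6q = 71 + 0.8q → q* = 32.4286, p* = 96.9429.
With the tax, the buyer price exceeds the seller price by 6: (116.4 − 0.6q) − (71 + 0.8q) = 6 → q' = 28.1429.
Tax revenue = 6 × 28.1429 = 168.86.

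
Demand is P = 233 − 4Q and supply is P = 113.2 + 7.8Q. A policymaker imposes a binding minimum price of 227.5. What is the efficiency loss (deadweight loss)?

Competitive equilibrium: 233 − 4Q = 113.2 + 7.8Q → Q* = 10.15254, P* = 192.38983.
At the floor P = 227.5, quantity demanded = (233 − 227.5)/4 = 1.375.
Sellers' marginal cost at Q' = 1.375: 113.2 + 7.8·1.375 = 123.925.
ΔQ = 10.15254 − 1.375 = 8.77754; wedge = 227.5 − 123.925 = 103.575.
Deadweight loss = ½ × 8.77754 × 103.575 = 454.57.

454.57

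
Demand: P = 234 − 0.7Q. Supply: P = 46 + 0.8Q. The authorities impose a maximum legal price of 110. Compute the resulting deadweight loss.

Competitive equilibrium: 234 − 0.7Q = 46 + 0.8Q → Q* = 125.3333, P* = 146.2667.
At the ceiling P = 110, quantity supplied = (110 − 46)/0.8 = 80.
Willingness to pay at Q' = 80: 234 − 0.7·80 = 178.
ΔQ = 125.3333 − 80 = 45.3333; wedge = 178 − 110 = 68.
DWL = ½ × 45.3333 × 68 = 1541.33.

1541.33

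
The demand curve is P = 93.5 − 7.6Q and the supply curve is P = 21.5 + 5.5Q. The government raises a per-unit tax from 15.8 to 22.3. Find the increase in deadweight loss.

9.45

Competitive equilibrium: 93.5 − 7.6Q = 21.5 + 5.5Q → Q* = 5.4962, P* = 51.729.
For a per-unit tax t: ΔQ = t/13.1, so DWL = ½·t·(t/13.1) = t²/26.2.
At t = 15.8: DWL = 9.528. At t = 22.3: DWL = 18.981.
Increase = 18.981 − 9.528 = 9.45.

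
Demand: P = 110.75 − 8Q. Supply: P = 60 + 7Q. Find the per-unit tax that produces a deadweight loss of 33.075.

31.5

Competitive equilibrium: 110.75 − 8Q = 60 + 7Q → Q* = 3.3833, P* = 83.6833.
A tax t gives ΔQ = t/15 and wedge t, so DWL = t²/30.
t²/30 = 33.075 → t² = 992.25 → t = 31.5.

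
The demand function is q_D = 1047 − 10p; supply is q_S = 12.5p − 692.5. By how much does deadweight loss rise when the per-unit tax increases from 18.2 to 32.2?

1960

In inverse form: demand p = 104.7 − 0.1q, supply p = 55.4 + 0.08q.
Competitive equilibrium: 104.7 − 0.1q = 55.4 + 0.08q → q* = 273.8889, p* = 77.3111.
For a per-unit tax t: Δq = t/0.18, so DWL = ½·t·(t/0.18) = t²/0.36.
At t = 18.2: DWL = 920.111. At t = 32.2: DWL = 2880.111.
Increase = 2880.111 − 920.111 = 1960.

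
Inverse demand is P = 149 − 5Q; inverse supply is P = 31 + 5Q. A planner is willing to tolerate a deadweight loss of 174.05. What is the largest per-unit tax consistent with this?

Competitive equilibrium: 149 − 5Q = 31 + 5Q → Q* = 11.8, P* = 90.
A tax t gives ΔQ = t/10 and wedge t, so DWL = t²/20.
t²/20 = 174.05 → t² = 3481 → t = 59.

59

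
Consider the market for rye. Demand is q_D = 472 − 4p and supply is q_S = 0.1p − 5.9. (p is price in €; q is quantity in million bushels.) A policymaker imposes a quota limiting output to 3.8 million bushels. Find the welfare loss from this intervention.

In inverse form: demand p = 118 − 0.25q, supply p = 59 + 10q.
Competitive equilibrium: 118 − 0.25q = 59 + 10q → q* = 5.7561, p* = 116.561.
At q = 3.8: demand price = 118 − 0.25·3.8 = 117.05; supply price = 59 + 10·3.8 = 97.
Δq = 5.7561 − 3.8 = 1.9561; wedge = 117.05 − 97 = 20.05.
DWL = ½ × 1.9561 × 20.05 = €19.61 million.

€19.61 million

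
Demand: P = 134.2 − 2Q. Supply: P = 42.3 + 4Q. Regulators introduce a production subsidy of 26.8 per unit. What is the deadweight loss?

59.85

Competitive equilibrium: 134.2 − 2Q = 42.3 + 4Q → Q* = 15.3167, P* = 103.5667.
The subsidy lowers effective supply by 26.8: P = 15.5 + 4Q.
New quantity: 134.2 − 2Q = 15.5 + 4Q → Q' = 19.7833.
Overproduction ΔQ = 19.7833 − 15.3167 = 4.4666; wedge = subsidy = 26.8.
Welfare loss = ½ × 4.4666 × 26.8 = 59.85.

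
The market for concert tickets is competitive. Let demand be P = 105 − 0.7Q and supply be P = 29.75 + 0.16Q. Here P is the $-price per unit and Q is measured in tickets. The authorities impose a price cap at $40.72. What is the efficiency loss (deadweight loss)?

$154.21

Competitive equilibrium: 105 − 0.7Q = 29.75 + 0.16Q → Q* = 87.5, P* = 43.75.
At the ceiling P = 40.72, quantity supplied = (40.72 − 29.75)/0.16 = 68.5625.
Willingness to pay at Q' = 68.5625: 105 − 0.7·68.5625 = 57.0063.
ΔQ = 87.5 − 68.5625 = 18.9375; wedge = 57.0063 − 40.72 = 16.2863.
DWL = ½ × 18.9375 × 16.2863 = $154.21.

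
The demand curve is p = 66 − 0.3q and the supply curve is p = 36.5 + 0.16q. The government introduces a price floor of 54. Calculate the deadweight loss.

133.92

Competitive equilibrium: 66 − 0.3q = 36.5 + 0.16q → q* = 64.1304, p* = 46.7609.
At the floor p = 54, quantity demanded = (66 − 54)/0.3 = 40.
Sellers' marginal cost at q' = 40: 36.5 + 0.16·40 = 42.9.
Δq = 64.1304 − 40 = 24.1304; wedge = 54 − 42.9 = 11.1.
Welfare loss = ½ × 24.1304 × 11.1 = 133.92.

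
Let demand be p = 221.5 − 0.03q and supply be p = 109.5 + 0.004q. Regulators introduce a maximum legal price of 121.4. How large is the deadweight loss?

Competitive equilibrium: 221.5 − 0.03q = 109.5 + 0.004q → q* = 3294.1176, p* = 122.6765.
At the ceiling p = 121.4, quantity supplied = (121.4 − 109.5)/0.004 = 2975.
Willingness to pay at q' = 2975: 221.5 − 0.03·2975 = 132.25.
Δq = 3294.1176 − 2975 = 319.1176; wedge = 132.25 − 121.4 = 10.85.
Deadweight loss = ½ × 319.1176 × 10.85 = 1731.21.

1731.21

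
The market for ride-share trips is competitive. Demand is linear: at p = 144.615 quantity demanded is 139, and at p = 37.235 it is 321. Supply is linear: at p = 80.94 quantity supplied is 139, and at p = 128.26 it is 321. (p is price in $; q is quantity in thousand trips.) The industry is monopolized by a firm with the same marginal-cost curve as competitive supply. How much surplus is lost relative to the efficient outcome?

Demand slope = (37.235 − 144.615)/(321 − 139) = −0.59, so p = 226.625 − 0.59q.
Supply slope = (128.26 − 80.94)/(321 − 139) = 0.26, so p = 44.8 + 0.26q.
Competitive equilibrium: 226.625 − 0.59q = 44.8 + 0.26q → q* = 213.91176, p* = 100.41706.
Marginal revenue: MR = 226.625 − 1.18q. Set MR = MC: 226.625 − 1.18q = 44.8 + 0.26q → q_m = 126.26736.
Price p_m = 226.625 − 0.59·126.26736 = 152.12726; MC(q_m) = 44.8 + 0.26·126.26736 = 77.62951.
Competitive q* = 213.91176, so Δq = 87.6444; wedge = 152.12726 − 77.62951 = 74.49775.
The triangle = ½ × 87.6444 × 74.49775 = $3264.66 thousand.

$3264.66 thousand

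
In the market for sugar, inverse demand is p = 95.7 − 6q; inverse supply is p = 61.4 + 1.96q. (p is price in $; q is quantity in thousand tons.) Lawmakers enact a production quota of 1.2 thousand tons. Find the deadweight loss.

Competitive equilibrium: 95.7 − 6q = 61.4 + 1.96q → q* = 4.309, p* = 69.8457.
At q = 1.2: demand price = 95.7 − 6·1.2 = 88.5; supply price = 61.4 + 1.96·1.2 = 63.752.
Δq = 4.309 − 1.2 = 3.109; wedge = 88.5 − 63.752 = 24.748.
Welfare loss = ½ × 3.109 × 24.748 = $38.47 thousand.

$38.47 thousand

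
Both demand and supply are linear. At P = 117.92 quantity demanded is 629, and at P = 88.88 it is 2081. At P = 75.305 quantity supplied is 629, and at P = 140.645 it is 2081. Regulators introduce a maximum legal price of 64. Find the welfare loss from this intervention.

Demand slope = (88.88 − 117.92)/(2081 − 629) = −0.02, so P = 130.5 − 0.02Q.
Supply slope = (140.645 − 75.305)/(2081 − 629) = 0.045, so P = 47 + 0.045Q.
Competitive equilibrium: 130.5 − 0.02Q = 47 + 0.045Q → Q* = 1284.61538, P* = 104.80769.
At the ceiling P = 64, quantity supplied = (64 − 47)/0.045 = 377.77778.
Willingness to pay at Q' = 377.77778: 130.5 − 0.02·377.77778 = 122.94444.
ΔQ = 1284.61538 − 377.77778 = 906.8376; wedge = 122.94444 − 64 = 58.94444.
Welfare loss = ½ × 906.8376 × 58.94444 = 26726.52.

26726.52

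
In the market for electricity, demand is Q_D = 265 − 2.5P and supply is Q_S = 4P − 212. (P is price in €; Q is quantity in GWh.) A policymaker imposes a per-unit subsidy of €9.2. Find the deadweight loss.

In inverse form: demand P = 106 − 0.4Q, supply P = 53 + 0.25Q.
Competitive equilibrium: 106 − 0.4Q = 53 + 0.25Q → Q* = 81.5385, P* = 73.3846.
The subsidy lowers effective supply by 9.2: P = 43.8 + 0.25Q.
New quantity: 106 − 0.4Q = 43.8 + 0.25Q → Q' = 95.6923.
Overproduction ΔQ = 95.6923 − 81.5385 = 14.1538; wedge = subsidy = 9.2.
DWL = ½ × 14.1538 × 9.2 = €65.11.

€65.11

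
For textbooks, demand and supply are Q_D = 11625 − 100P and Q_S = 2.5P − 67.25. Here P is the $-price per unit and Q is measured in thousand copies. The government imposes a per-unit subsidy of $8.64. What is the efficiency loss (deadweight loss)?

$91.04 thousand

In inverse form: demand P = 116.25 − 0.01Q, supply P = 26.9 + 0.4Q.
Competitive equilibrium: 116.25 − 0.01Q = 26.9 + 0.4Q → Q* = 217.9268, P* = 114.0707.
The subsidy lowers effective supply by 8.64: P = 18.26 + 0.4Q.
New quantity: 116.25 − 0.01Q = 18.26 + 0.4Q → Q' = 239.
Overproduction ΔQ = 239 − 217.9268 = 21.0732; wedge = subsidy = 8.64.
Deadweight loss = ½ × 21.0732 × 8.64 = $91.04 thousand.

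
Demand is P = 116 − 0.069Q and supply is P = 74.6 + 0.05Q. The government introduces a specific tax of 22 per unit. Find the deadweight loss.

Competitive equilibrium: 116 − 0.069Q = 74.6 + 0.05Q → Q* = 347.8992, P* = 91.995.
With the tax, the buyer price exceeds the seller price by 22: (116 − 0.069Q) − (74.6 + 0.05Q) = 22 → Q' = 163.0252.
ΔQ = 347.8992 − 163.0252 = 184.874; the wedge equals the tax, 22.
DWL = ½ × 184.874 × 22 = 2033.61.

2033.61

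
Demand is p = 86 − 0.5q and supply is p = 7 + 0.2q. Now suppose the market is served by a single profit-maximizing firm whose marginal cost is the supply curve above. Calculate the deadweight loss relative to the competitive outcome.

Competitive equilibrium: 86 − 0.5q = 7 + 0.2q → q* = 112.8571, p* = 29.5714.
Marginal revenue: MR = 86 − q. Set MR = MC: 86 − q = 7 + 0.2q → q_m = 65.8333.
Price p_m = 86 − 0.5·65.8333 = 53.0834; MC(q_m) = 7 + 0.2·65.8333 = 20.1667.
Competitive q* = 112.8571, so Δq = 47.0238; wedge = 53.0834 − 20.1667 = 32.9167.
Welfare loss = ½ × 47.0238 × 32.9167 = 773.93.

773.93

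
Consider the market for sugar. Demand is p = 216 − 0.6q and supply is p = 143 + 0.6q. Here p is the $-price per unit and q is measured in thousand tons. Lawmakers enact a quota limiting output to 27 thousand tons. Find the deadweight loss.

$686.82 thousand

Competitive equilibrium: 216 − 0.6q = 143 + 0.6q → q* = 60.8333, p* = 179.5.
At q = 27: demand price = 216 − 0.6·27 = 199.8; supply price = 143 + 0.6·27 = 159.2.
Δq = 60.8333 − 27 = 33.8333; wedge = 199.8 − 159.2 = 40.6.
The triangle = ½ × 33.8333 × 40.6 = $686.82 thousand.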